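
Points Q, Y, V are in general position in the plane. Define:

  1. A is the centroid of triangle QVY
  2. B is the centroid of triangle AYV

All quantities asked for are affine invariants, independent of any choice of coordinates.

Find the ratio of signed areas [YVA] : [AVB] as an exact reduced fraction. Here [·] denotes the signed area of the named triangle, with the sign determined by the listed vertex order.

Set Q = (0, 0), Y = (1, 0), V = (0, 1); any affine frame gives the same invariant.
1. A is the centroid of triangle QVY ⇒ A = (1/3, 1/3)
2. B is the centroid of triangle AYV ⇒ B = (4/9, 4/9)
2·[YVA] = 1/3, 2·[AVB] = -1/9
[YVA]:[AVB] = 1/3:-1/9 = -3

[YVA]:[AVB] = -3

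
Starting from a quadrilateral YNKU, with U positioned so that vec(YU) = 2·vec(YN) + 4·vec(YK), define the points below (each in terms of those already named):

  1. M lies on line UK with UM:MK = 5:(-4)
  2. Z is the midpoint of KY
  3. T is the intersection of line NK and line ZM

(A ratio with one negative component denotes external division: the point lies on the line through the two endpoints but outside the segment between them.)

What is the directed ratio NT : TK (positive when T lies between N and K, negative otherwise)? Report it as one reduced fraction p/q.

NT:TK = 31/8

Assign Y = (0, 0), N = (1, 0), K = (0, 1), U = (2, 4) — the answer is frame-independent, so this choice is without loss of generality.
1. M lies on line UK with UM:MK = 5:(-4) ⇒ M = (-8, -11)
2. Z is the midpoint of KY ⇒ Z = (0, 1/2)
3. T is the intersection of line NK and line ZM ⇒ T = (8/39, 31/39)
T = N + t·(K−N) with t = 31/39, so NT:TK = t:(1−t) = 31/39:8/39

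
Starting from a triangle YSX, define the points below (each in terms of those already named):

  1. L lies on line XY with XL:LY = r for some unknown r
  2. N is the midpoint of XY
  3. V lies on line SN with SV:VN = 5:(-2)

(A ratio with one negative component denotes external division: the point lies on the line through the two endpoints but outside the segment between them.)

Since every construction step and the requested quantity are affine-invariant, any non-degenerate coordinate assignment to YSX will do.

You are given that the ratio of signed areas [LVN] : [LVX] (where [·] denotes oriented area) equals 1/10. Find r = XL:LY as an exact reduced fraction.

r = 5/4

Set Y = (0, 0), S = (1, 0), X = (0, 1); any affine frame gives the same invariant.
1. With XL:LY = r, write λ = r/(r+1) so L = X + λ·(Y−X); L is affine-linear in λ
2. N is the midpoint of XY ⇒ N = (0, 1/2)
3. V lies on line SN with SV:VN = 5:(-2) ⇒ V = (-2/3, 5/6)
Every point depending on L is an affine combination of L and λ-independent points, so each such coordinate is linear in λ; the λ² term in each signed area is a multiple of (Y−X)×(Y−X) = 0, so 2·[LVN] and 2·[LVX] are each linear in λ. Evaluating at λ=0 and λ=1:
  2·[LVN] = -2/3·λ + 1/3,   2·[LVX] = -2/3·λ
So [LVN]:[LVX] = (-2/3·λ + 1/3) / (-2/3·λ). Setting this equal to 1/10:
  -2/3·λ + 1/3 = 1/10·(-2/3·λ)  ⇒  λ = 5/9
Then r = λ/(1−λ) = (5/9)/(4/9) = 5/4. Check: with r = 5/4, L = (0, 4/9) and [LVN]:[LVX] = 1/10 as required.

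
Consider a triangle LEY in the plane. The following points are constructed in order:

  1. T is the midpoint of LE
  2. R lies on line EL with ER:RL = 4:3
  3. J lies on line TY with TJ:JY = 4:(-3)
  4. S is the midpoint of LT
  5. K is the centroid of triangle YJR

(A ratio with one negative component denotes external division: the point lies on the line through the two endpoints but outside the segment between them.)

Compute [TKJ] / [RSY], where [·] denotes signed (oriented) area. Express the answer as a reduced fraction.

[TKJ]:[RSY] = 8/15

Choose coordinates L = (0, 0), E = (1, 0), Y = (0, 1).
1. T is the midpoint of LE ⇒ T = (1/2, 0)
2. R lies on line EL with ER:RL = 4:3 ⇒ R = (3/7, 0)
3. J lies on line TY with TJ:JY = 4:(-3) ⇒ J = (-3/2, 4)
4. S is the midpoint of LT ⇒ S = (1/4, 0)
5. K is the centroid of triangle YJR ⇒ K = (-5/14, 5/3)
2·[TKJ] = -2/21, 2·[RSY] = -5/28
[TKJ]:[RSY] = -2/21:-5/28 = 8/15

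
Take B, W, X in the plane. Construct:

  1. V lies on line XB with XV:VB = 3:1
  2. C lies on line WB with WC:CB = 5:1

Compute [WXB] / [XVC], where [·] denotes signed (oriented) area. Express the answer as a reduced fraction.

[WXB]:[XVC] = 8

Set B = (0, 0), W = (1, 0), X = (0, 1); any affine frame gives the same invariant.
1. V lies on line XB with XV:VB = 3:1 ⇒ V = (0, 1/4)
2. C lies on line WB with WC:CB = 5:1 ⇒ C = (1/6, 0)
2·[WXB] = 1, 2·[XVC] = 1/8
[WXB]:[XVC] = 1:1/8 = 8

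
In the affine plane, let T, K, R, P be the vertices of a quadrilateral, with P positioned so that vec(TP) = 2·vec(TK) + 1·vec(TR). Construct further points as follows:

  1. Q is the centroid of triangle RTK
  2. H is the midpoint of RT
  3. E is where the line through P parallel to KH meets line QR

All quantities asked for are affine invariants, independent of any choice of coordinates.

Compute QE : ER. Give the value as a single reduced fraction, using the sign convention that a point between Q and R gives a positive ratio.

QE:ER = -3/2

Work in coordinates with T = (0, 0), K = (1, 0), R = (0, 1), P = (2, 1).
1. Q is the centroid of triangle RTK ⇒ Q = (1/3, 1/3)
2. H is the midpoint of RT ⇒ H = (0, 1/2)
3. E is where the line through P parallel to KH meets line QR ⇒ E = (-2/3, 7/3)
E = Q + t·(R−Q) with t = 3, so QE:ER = t:(1−t) = 3:-2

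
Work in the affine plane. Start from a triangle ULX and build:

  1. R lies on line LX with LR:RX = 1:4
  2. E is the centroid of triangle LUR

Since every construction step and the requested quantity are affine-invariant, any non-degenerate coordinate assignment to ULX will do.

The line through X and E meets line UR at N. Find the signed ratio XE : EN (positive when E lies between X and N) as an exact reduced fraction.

Work in coordinates with U = (0, 0), L = (1, 0), X = (0, 1).
1. R lies on line LX with LR:RX = 1:4 ⇒ R = (4/5, 1/5)
2. E is the centroid of triangle LUR ⇒ E = (3/5, 1/15)
line XE meets UR at N = (36/65, 9/65)
E = X + t·(N−X) with t = 13/12, so XE:EN = 13/12:-1/12

XE:EN = -13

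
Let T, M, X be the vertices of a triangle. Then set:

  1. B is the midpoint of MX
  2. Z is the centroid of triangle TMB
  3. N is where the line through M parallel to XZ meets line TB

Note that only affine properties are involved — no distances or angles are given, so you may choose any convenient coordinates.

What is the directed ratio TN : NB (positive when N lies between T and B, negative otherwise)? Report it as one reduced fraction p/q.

TN:NB = -5

Choose coordinates T = (0, 0), M = (1, 0), X = (0, 1).
1. B is the midpoint of MX ⇒ B = (1/2, 1/2)
2. Z is the centroid of triangle TMB ⇒ Z = (1/2, 1/6)
3. N is where the line through M parallel to XZ meets line TB ⇒ N = (5/8, 5/8)
N = T + t·(B−T) with t = 5/4, so TN:NB = t:(1−t) = 5/4:-1/4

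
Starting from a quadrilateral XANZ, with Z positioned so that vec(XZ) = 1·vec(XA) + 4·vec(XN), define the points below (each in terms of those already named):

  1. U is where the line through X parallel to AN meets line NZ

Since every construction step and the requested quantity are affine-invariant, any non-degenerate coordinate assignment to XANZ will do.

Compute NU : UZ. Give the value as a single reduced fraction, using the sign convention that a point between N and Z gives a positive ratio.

Choose coordinates X = (0, 0), A = (1, 0), N = (0, 1), Z = (1, 4).
1. U is where the line through X parallel to AN meets line NZ ⇒ U = (-1/4, 1/4)
U = N + t·(Z−N) with t = -1/4, so NU:UZ = t:(1−t) = -1/4:5/4

NU:UZ = -1/5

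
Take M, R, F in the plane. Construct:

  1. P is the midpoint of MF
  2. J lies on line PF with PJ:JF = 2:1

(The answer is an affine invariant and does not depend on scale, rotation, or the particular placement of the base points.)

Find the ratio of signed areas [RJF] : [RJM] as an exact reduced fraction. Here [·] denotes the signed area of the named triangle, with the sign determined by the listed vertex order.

[RJF]:[RJM] = -1/5

Set M = (0, 0), R = (1, 0), F = (0, 1); any affine frame gives the same invariant.
1. P is the midpoint of MF ⇒ P = (0, 1/2)
2. J lies on line PF with PJ:JF = 2:1 ⇒ J = (0, 5/6)
2·[RJF] = -1/6, 2·[RJM] = 5/6
[RJF]:[RJM] = -1/6:5/6 = -1/5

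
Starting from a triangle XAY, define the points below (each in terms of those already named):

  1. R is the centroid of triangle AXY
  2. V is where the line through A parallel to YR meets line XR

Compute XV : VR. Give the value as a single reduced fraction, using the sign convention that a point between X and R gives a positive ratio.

Set X = (0, 0), A = (1, 0), Y = (0, 1); any affine frame gives the same invariant.
1. R is the centroid of triangle AXY ⇒ R = (1/3, 1/3)
2. V is where the line through A parallel to YR meets line XR ⇒ V = (2/3, 2/3)
V = X + t·(R−X) with t = 2, so XV:VR = t:(1−t) = 2:-1

XV:VR = -2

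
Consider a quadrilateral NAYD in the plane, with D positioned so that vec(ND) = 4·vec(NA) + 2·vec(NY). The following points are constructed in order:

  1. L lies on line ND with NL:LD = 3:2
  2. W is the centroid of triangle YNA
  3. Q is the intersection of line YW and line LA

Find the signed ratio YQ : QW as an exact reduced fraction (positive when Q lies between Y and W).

Assign N = (0, 0), A = (1, 0), Y = (0, 1), D = (4, 2) — the answer is frame-independent, so this choice is without loss of generality.
1. L lies on line ND with NL:LD = 3:2 ⇒ L = (12/5, 6/5)
2. W is the centroid of triangle YNA ⇒ W = (1/3, 1/3)
3. Q is the intersection of line YW and line LA ⇒ Q = (13/20, -3/10)
Q = Y + t·(W−Y) with t = 39/20, so YQ:QW = t:(1−t) = 39/20:-19/20

YQ:QW = -39/19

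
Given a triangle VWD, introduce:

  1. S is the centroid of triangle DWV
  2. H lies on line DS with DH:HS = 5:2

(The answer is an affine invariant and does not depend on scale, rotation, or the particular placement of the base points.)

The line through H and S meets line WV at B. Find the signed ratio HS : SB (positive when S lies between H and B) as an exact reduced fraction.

HS:SB = 4/7

Assign V = (0, 0), W = (1, 0), D = (0, 1) — the answer is frame-independent, so this choice is without loss of generality.
1. S is the centroid of triangle DWV ⇒ S = (1/3, 1/3)
2. H lies on line DS with DH:HS = 5:2 ⇒ H = (5/21, 11/21)
line HS meets WV at B = (1/2, 0)
S = H + t·(B−H) with t = 4/11, so HS:SB = 4/11:7/11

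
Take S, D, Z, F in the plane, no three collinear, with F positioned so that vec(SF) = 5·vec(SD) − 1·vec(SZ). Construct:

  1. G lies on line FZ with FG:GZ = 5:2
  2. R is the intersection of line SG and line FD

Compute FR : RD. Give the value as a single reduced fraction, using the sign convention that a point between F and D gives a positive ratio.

FR:RD = -25/3

Choose coordinates S = (0, 0), D = (1, 0), Z = (0, 1), F = (5, -1).
1. G lies on line FZ with FG:GZ = 5:2 ⇒ G = (10/7, 3/7)
2. R is the intersection of line SG and line FD ⇒ R = (5/11, 3/22)
R = F + t·(D−F) with t = 25/22, so FR:RD = t:(1−t) = 25/22:-3/22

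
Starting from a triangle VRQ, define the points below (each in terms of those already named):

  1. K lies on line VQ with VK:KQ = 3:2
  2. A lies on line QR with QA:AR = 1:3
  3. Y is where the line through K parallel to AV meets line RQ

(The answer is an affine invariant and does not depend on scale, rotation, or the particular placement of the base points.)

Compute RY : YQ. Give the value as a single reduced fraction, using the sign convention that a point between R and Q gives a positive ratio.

RY:YQ = 9

Work in coordinates with V = (0, 0), R = (1, 0), Q = (0, 1).
1. K lies on line VQ with VK:KQ = 3:2 ⇒ K = (0, 3/5)
2. A lies on line QR with QA:AR = 1:3 ⇒ A = (1/4, 3/4)
3. Y is where the line through K parallel to AV meets line RQ ⇒ Y = (1/10, 9/10)
Y = R + t·(Q−R) with t = 9/10, so RY:YQ = t:(1−t) = 9/10:1/10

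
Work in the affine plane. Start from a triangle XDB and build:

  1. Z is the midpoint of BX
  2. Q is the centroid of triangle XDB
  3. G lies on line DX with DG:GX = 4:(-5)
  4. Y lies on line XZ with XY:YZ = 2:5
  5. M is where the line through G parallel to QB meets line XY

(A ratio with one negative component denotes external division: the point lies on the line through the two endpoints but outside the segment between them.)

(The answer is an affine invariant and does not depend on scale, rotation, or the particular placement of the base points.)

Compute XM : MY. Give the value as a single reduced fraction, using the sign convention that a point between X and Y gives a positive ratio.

Assign X = (0, 0), D = (1, 0), B = (0, 1) — the answer is frame-independent, so this choice is without loss of generality.
1. Z is the midpoint of BX ⇒ Z = (0, 1/2)
2. Q is the centroid of triangle XDB ⇒ Q = (1/3, 1/3)
3. G lies on line DX with DG:GX = 4:(-5) ⇒ G = (5, 0)
4. Y lies on line XZ with XY:YZ = 2:5 ⇒ Y = (0, 1/7)
5. M is where the line through G parallel to QB meets line XY ⇒ M = (0, 10)
M = X + t·(Y−X) with t = 70, so XM:MY = t:(1−t) = 70:-69

XM:MY = -70/69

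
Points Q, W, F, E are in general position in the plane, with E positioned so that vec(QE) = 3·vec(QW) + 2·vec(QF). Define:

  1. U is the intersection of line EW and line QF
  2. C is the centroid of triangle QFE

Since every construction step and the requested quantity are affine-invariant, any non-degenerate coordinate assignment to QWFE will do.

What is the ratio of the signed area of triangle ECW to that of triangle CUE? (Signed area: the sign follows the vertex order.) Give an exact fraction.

[ECW]:[CUE] = 2/3

Set Q = (0, 0), W = (1, 0), F = (0, 1), E = (3, 2); any affine frame gives the same invariant.
1. U is the intersection of line EW and line QF ⇒ U = (0, -1)
2. C is the centroid of triangle QFE ⇒ C = (1, 1)
2·[ECW] = 2, 2·[CUE] = 3
[ECW]:[CUE] = 2:3 = 2/3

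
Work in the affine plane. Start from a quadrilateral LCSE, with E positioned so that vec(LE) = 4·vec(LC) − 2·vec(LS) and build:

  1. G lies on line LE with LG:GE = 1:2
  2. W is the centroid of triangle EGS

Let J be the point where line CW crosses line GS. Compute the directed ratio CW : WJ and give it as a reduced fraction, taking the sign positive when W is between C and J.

CW:WJ = -5/8

Work in coordinates with L = (0, 0), C = (1, 0), S = (0, 1), E = (4, -2).
1. G lies on line LE with LG:GE = 1:2 ⇒ G = (4/3, -2/3)
2. W is the centroid of triangle EGS ⇒ W = (16/9, -5/9)
line CW meets GS at J = (8/15, 1/3)
W = C + t·(J−C) with t = -5/3, so CW:WJ = -5/3:8/3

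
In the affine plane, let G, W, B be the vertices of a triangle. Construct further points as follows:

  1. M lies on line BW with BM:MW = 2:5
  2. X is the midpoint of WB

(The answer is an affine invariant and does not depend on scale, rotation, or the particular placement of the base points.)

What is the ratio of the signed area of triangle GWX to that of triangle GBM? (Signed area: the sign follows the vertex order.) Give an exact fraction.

Work in coordinates with G = (0, 0), W = (1, 0), B = (0, 1).
1. M lies on line BW with BM:MW = 2:5 ⇒ M = (2/7, 5/7)
2. X is the midpoint of WB ⇒ X = (1/2, 1/2)
2·[GWX] = 1/2, 2·[GBM] = -2/7
[GWX]:[GBM] = 1/2:-2/7 = -7/4

[GWX]:[GBM] = -7/4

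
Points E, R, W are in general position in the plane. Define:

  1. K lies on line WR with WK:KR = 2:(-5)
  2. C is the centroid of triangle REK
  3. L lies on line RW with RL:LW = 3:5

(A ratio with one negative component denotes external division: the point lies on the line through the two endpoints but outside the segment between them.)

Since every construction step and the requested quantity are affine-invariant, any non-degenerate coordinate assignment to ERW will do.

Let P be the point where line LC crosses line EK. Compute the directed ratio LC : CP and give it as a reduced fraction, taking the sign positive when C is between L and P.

LC:CP = 53/40

Assign E = (0, 0), R = (1, 0), W = (0, 1) — the answer is frame-independent, so this choice is without loss of generality.
1. K lies on line WR with WK:KR = 2:(-5) ⇒ K = (-2/3, 5/3)
2. C is the centroid of triangle REK ⇒ C = (1/9, 5/9)
3. L lies on line RW with RL:LW = 3:5 ⇒ L = (5/8, 3/8)
line LC meets EK at P = (-44/159, 110/159)
C = L + t·(P−L) with t = 53/93, so LC:CP = 53/93:40/93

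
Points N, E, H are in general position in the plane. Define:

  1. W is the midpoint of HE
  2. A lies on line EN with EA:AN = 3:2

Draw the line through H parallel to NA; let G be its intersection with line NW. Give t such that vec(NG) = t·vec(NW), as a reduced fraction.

t = 2

Set N = (0, 0), E = (1, 0), H = (0, 1); any affine frame gives the same invariant.
1. W is the midpoint of HE ⇒ W = (1/2, 1/2)
2. A lies on line EN with EA:AN = 3:2 ⇒ A = (2/5, 0)
through H parallel to NA: direction (2/5, 0); meets NW at G = (1, 1)
G = N + t·(W−N) with t = 2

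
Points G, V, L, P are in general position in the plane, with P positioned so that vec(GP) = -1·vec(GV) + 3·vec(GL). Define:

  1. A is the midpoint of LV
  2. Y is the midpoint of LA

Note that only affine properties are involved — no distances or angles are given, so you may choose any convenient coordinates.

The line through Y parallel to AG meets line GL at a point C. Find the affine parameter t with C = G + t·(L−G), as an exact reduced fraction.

t = 1/2

Choose coordinates G = (0, 0), V = (1, 0), L = (0, 1), P = (-1, 3).
1. A is the midpoint of LV ⇒ A = (1/2, 1/2)
2. Y is the midpoint of LA ⇒ Y = (1/4, 3/4)
through Y parallel to AG: direction (-1/2, -1/2); meets GL at C = (0, 1/2)
C = G + t·(L−G) with t = 1/2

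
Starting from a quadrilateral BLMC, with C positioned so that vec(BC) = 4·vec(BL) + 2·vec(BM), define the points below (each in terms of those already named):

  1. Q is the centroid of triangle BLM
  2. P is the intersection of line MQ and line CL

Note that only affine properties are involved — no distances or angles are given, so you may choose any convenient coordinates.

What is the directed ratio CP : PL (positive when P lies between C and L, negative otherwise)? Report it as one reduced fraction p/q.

CP:PL = -9

Choose coordinates B = (0, 0), L = (1, 0), M = (0, 1), C = (4, 2).
1. Q is the centroid of triangle BLM ⇒ Q = (1/3, 1/3)
2. P is the intersection of line MQ and line CL ⇒ P = (5/8, -1/4)
P = C + t·(L−C) with t = 9/8, so CP:PL = t:(1−t) = 9/8:-1/8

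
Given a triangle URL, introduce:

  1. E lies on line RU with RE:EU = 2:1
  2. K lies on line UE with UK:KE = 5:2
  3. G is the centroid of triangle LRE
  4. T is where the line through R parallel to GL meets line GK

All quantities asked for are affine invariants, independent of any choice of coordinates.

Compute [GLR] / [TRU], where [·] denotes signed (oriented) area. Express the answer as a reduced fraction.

Work in coordinates with U = (0, 0), R = (1, 0), L = (0, 1).
1. E lies on line RU with RE:EU = 2:1 ⇒ E = (1/3, 0)
2. K lies on line UE with UK:KE = 5:2 ⇒ K = (5/21, 0)
3. G is the centroid of triangle LRE ⇒ G = (4/9, 1/3)
4. T is where the line through R parallel to GL meets line GK ⇒ T = (49/81, 16/27)
2·[GLR] = -2/9, 2·[TRU] = -16/27
[GLR]:[TRU] = -2/9:-16/27 = 3/8

[GLR]:[TRU] = 3/8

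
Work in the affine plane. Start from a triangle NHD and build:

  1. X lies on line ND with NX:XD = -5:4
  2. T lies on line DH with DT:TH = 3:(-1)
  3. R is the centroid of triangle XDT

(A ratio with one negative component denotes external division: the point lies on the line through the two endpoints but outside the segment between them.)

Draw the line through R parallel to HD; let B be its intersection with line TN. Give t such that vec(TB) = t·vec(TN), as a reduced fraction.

t = -4/3

Set N = (0, 0), H = (1, 0), D = (0, 1); any affine frame gives the same invariant.
1. X lies on line ND with NX:XD = -5:4 ⇒ X = (0, 5)
2. T lies on line DH with DT:TH = 3:(-1) ⇒ T = (3/2, -1/2)
3. R is the centroid of triangle XDT ⇒ R = (1/2, 11/6)
through R parallel to HD: direction (-1, 1); meets TN at B = (7/2, -7/6)
B = T + t·(N−T) with t = -4/3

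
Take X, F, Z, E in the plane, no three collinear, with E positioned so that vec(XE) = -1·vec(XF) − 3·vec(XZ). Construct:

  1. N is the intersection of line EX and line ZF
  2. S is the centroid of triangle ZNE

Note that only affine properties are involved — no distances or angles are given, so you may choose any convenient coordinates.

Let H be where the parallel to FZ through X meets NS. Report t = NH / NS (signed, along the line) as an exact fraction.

Assign X = (0, 0), F = (1, 0), Z = (0, 1), E = (-1, -3) — the answer is frame-independent, so this choice is without loss of generality.
1. N is the intersection of line EX and line ZF ⇒ N = (1/4, 3/4)
2. S is the centroid of triangle ZNE ⇒ S = (-1/4, -5/12)
through X parallel to FZ: direction (-1, 1); meets NS at H = (-1/20, 1/20)
H = N + t·(S−N) with t = 3/5

t = 3/5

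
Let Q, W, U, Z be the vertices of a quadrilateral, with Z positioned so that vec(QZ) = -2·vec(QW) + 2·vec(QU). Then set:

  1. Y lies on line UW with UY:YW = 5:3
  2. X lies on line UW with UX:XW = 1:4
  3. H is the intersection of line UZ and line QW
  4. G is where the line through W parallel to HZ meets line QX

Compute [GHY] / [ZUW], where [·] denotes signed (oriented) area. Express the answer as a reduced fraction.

[GHY]:[ZUW] = -7/72

Assign Q = (0, 0), W = (1, 0), U = (0, 1), Z = (-2, 2) — the answer is frame-independent, so this choice is without loss of generality.
1. Y lies on line UW with UY:YW = 5:3 ⇒ Y = (5/8, 3/8)
2. X lies on line UW with UX:XW = 1:4 ⇒ X = (1/5, 4/5)
3. H is the intersection of line UZ and line QW ⇒ H = (2, 0)
4. G is where the line through W parallel to HZ meets line QX ⇒ G = (1/9, 4/9)
2·[GHY] = 7/72, 2·[ZUW] = -1
[GHY]:[ZUW] = 7/72:-1 = -7/72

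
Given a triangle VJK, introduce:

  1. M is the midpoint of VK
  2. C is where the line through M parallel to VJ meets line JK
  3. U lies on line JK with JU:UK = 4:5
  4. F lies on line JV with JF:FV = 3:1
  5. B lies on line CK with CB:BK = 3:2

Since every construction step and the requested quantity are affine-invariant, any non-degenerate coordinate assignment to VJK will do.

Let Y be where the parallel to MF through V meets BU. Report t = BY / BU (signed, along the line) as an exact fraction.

Assign V = (0, 0), J = (1, 0), K = (0, 1) — the answer is frame-independent, so this choice is without loss of generality.
1. M is the midpoint of VK ⇒ M = (0, 1/2)
2. C is where the line through M parallel to VJ meets line JK ⇒ C = (1/2, 1/2)
3. U lies on line JK with JU:UK = 4:5 ⇒ U = (5/9, 4/9)
4. F lies on line JV with JF:FV = 3:1 ⇒ F = (1/4, 0)
5. B lies on line CK with CB:BK = 3:2 ⇒ B = (1/5, 4/5)
through V parallel to MF: direction (1/4, -1/2); meets BU at Y = (-1, 2)
Y = B + t·(U−B) with t = -27/8

t = -27/8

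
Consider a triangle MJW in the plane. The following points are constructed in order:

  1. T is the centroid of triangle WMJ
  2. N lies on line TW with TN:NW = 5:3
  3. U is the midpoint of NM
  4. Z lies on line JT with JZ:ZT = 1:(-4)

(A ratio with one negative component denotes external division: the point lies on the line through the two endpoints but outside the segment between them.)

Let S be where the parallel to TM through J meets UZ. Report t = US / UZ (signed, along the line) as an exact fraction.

t = 63/79

Work in coordinates with M = (0, 0), J = (1, 0), W = (0, 1).
1. T is the centroid of triangle WMJ ⇒ T = (1/3, 1/3)
2. N lies on line TW with TN:NW = 5:3 ⇒ N = (1/8, 3/4)
3. U is the midpoint of NM ⇒ U = (1/16, 3/8)
4. Z lies on line JT with JZ:ZT = 1:(-4) ⇒ Z = (11/9, -1/9)
through J parallel to TM: direction (-1/3, -1/3); meets UZ at S = (78/79, -1/79)
S = U + t·(Z−U) with t = 63/79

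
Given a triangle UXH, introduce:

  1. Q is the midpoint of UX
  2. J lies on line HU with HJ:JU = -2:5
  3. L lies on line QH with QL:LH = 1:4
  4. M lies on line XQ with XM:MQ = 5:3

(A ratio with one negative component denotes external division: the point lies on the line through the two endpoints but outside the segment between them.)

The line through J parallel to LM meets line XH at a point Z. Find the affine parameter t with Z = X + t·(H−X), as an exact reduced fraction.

t = 67/21

Assign U = (0, 0), X = (1, 0), H = (0, 1) — the answer is frame-independent, so this choice is without loss of generality.
1. Q is the midpoint of UX ⇒ Q = (1/2, 0)
2. J lies on line HU with HJ:JU = -2:5 ⇒ J = (0, 5/3)
3. L lies on line QH with QL:LH = 1:4 ⇒ L = (2/5, 1/5)
4. M lies on line XQ with XM:MQ = 5:3 ⇒ M = (11/16, 0)
through J parallel to LM: direction (23/80, -1/5); meets XH at Z = (-46/21, 67/21)
Z = X + t·(H−X) with t = 67/21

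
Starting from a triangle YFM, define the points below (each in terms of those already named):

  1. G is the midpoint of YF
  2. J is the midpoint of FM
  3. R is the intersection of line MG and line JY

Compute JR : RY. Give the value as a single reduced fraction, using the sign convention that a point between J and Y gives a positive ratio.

JR:RY = 1/2

Choose coordinates Y = (0, 0), F = (1, 0), M = (0, 1).
1. G is the midpoint of YF ⇒ G = (1/2, 0)
2. J is the midpoint of FM ⇒ J = (1/2, 1/2)
3. R is the intersection of line MG and line JY ⇒ R = (1/3, 1/3)
R = J + t·(Y−J) with t = 1/3, so JR:RY = t:(1−t) = 1/3:2/3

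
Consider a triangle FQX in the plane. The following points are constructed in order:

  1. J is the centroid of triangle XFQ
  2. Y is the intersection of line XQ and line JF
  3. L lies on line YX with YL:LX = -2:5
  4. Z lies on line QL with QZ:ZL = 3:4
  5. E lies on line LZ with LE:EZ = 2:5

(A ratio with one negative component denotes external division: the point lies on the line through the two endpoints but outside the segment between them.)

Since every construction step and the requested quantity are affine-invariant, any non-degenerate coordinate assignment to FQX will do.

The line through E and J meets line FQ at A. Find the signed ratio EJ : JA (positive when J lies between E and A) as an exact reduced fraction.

EJ:JA = -57/98

Assign F = (0, 0), Q = (1, 0), X = (0, 1) — the answer is frame-independent, so this choice is without loss of generality.
1. J is the centroid of triangle XFQ ⇒ J = (1/3, 1/3)
2. Y is the intersection of line XQ and line JF ⇒ Y = (1/2, 1/2)
3. L lies on line YX with YL:LX = -2:5 ⇒ L = (5/6, 1/6)
4. Z lies on line QL with QZ:ZL = 3:4 ⇒ Z = (13/14, 1/14)
5. E lies on line LZ with LE:EZ = 2:5 ⇒ E = (253/294, 41/294)
line EJ meets FQ at A = (212/171, 0)
J = E + t·(A−E) with t = -57/41, so EJ:JA = -57/41:98/41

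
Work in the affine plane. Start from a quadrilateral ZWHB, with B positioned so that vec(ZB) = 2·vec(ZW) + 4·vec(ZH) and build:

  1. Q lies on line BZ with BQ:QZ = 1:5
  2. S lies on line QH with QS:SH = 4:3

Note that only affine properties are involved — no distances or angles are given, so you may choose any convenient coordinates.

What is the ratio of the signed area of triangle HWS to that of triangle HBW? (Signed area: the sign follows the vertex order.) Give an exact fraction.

Assign Z = (0, 0), W = (1, 0), H = (0, 1), B = (2, 4) — the answer is frame-independent, so this choice is without loss of generality.
1. Q lies on line BZ with BQ:QZ = 1:5 ⇒ Q = (5/3, 10/3)
2. S lies on line QH with QS:SH = 4:3 ⇒ S = (5/7, 2)
2·[HWS] = 12/7, 2·[HBW] = -5
[HWS]:[HBW] = 12/7:-5 = -12/35

[HWS]:[HBW] = -12/35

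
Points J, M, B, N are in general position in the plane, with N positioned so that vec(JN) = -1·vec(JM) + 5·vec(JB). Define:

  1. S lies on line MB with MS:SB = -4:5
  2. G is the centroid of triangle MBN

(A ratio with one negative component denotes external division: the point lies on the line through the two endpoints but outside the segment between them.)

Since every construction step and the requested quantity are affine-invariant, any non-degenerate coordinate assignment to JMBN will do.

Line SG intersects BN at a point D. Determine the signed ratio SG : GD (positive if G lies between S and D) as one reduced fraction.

Assign J = (0, 0), M = (1, 0), B = (0, 1), N = (-1, 5) — the answer is frame-independent, so this choice is without loss of generality.
1. S lies on line MB with MS:SB = -4:5 ⇒ S = (5, -4)
2. G is the centroid of triangle MBN ⇒ G = (0, 2)
line SG meets BN at D = (-5/14, 17/7)
G = S + t·(D−S) with t = 14/15, so SG:GD = 14/15:1/15

SG:GD = 14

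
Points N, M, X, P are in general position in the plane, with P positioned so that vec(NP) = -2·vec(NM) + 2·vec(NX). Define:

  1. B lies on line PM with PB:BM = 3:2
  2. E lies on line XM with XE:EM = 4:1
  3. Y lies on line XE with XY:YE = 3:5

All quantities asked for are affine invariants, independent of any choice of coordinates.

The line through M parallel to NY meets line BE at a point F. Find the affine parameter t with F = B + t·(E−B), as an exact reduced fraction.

t = 27/22

Work in coordinates with N = (0, 0), M = (1, 0), X = (0, 1), P = (-2, 2).
1. B lies on line PM with PB:BM = 3:2 ⇒ B = (-1/5, 4/5)
2. E lies on line XM with XE:EM = 4:1 ⇒ E = (4/5, 1/5)
3. Y lies on line XE with XY:YE = 3:5 ⇒ Y = (3/10, 7/10)
through M parallel to NY: direction (3/10, 7/10); meets BE at F = (113/110, 7/110)
F = B + t·(E−B) with t = 27/22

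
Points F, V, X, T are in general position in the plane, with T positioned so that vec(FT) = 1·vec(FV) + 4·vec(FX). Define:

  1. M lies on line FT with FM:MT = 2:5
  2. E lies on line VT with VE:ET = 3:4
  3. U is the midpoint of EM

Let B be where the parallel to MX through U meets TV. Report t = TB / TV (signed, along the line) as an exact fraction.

t = 67/112

Work in coordinates with F = (0, 0), V = (1, 0), X = (0, 1), T = (1, 4).
1. M lies on line FT with FM:MT = 2:5 ⇒ M = (2/7, 8/7)
2. E lies on line VT with VE:ET = 3:4 ⇒ E = (1, 12/7)
3. U is the midpoint of EM ⇒ U = (9/14, 10/7)
through U parallel to MX: direction (-2/7, -1/7); meets TV at B = (1, 45/28)
B = T + t·(V−T) with t = 67/112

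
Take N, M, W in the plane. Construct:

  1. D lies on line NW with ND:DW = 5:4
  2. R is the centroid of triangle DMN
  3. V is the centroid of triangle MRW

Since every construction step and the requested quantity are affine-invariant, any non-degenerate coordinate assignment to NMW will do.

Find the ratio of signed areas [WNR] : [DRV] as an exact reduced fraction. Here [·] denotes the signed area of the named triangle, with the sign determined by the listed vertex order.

[WNR]:[DRV] = 3

Choose coordinates N = (0, 0), M = (1, 0), W = (0, 1).
1. D lies on line NW with ND:DW = 5:4 ⇒ D = (0, 5/9)
2. R is the centroid of triangle DMN ⇒ R = (1/3, 5/27)
3. V is the centroid of triangle MRW ⇒ V = (4/9, 32/81)
2·[WNR] = 1/3, 2·[DRV] = 1/9
[WNR]:[DRV] = 1/3:1/9 = 3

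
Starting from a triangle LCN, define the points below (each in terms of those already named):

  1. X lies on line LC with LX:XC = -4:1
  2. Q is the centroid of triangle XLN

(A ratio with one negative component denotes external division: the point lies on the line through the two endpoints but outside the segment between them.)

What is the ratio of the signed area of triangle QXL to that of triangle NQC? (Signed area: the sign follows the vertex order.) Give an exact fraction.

[QXL]:[NQC] = -2

Set L = (0, 0), C = (1, 0), N = (0, 1); any affine frame gives the same invariant.
1. X lies on line LC with LX:XC = -4:1 ⇒ X = (4/3, 0)
2. Q is the centroid of triangle XLN ⇒ Q = (4/9, 1/3)
2·[QXL] = -4/9, 2·[NQC] = 2/9
[QXL]:[NQC] = -4/9:2/9 = -2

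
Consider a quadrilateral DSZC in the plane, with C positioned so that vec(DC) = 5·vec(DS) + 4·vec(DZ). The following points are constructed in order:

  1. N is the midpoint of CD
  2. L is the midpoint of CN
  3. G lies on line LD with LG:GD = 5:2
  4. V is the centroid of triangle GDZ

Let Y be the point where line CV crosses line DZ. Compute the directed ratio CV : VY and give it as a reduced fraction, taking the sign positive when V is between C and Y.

CV:VY = 13

Assign D = (0, 0), S = (1, 0), Z = (0, 1), C = (5, 4) — the answer is frame-independent, so this choice is without loss of generality.
1. N is the midpoint of CD ⇒ N = (5/2, 2)
2. L is the midpoint of CN ⇒ L = (15/4, 3)
3. G lies on line LD with LG:GD = 5:2 ⇒ G = (15/14, 6/7)
4. V is the centroid of triangle GDZ ⇒ V = (5/14, 13/21)
line CV meets DZ at Y = (0, 14/39)
V = C + t·(Y−C) with t = 13/14, so CV:VY = 13/14:1/14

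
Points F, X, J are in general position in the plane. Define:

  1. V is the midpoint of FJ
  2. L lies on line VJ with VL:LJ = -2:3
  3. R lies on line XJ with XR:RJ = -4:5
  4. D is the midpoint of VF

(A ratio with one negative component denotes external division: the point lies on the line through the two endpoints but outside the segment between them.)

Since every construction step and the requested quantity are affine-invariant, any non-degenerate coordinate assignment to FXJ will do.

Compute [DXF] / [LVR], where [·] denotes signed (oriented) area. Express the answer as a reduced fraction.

Set F = (0, 0), X = (1, 0), J = (0, 1); any affine frame gives the same invariant.
1. V is the midpoint of FJ ⇒ V = (0, 1/2)
2. L lies on line VJ with VL:LJ = -2:3 ⇒ L = (0, -1/2)
3. R lies on line XJ with XR:RJ = -4:5 ⇒ R = (5, -4)
4. D is the midpoint of VF ⇒ D = (0, 1/4)
2·[DXF] = -1/4, 2·[LVR] = -5
[DXF]:[LVR] = -1/4:-5 = 1/20

[DXF]:[LVR] = 1/20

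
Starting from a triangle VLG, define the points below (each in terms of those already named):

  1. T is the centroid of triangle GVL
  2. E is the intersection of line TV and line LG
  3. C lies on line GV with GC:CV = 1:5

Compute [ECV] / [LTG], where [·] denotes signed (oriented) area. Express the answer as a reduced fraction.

Work in coordinates with V = (0, 0), L = (1, 0), G = (0, 1).
1. T is the centroid of triangle GVL ⇒ T = (1/3, 1/3)
2. E is the intersection of line TV and line LG ⇒ E = (1/2, 1/2)
3. C lies on line GV with GC:CV = 1:5 ⇒ C = (0, 5/6)
2·[ECV] = 5/12, 2·[LTG] = -1/3
[ECV]:[LTG] = 5/12:-1/3 = -5/4

[ECV]:[LTG] = -5/4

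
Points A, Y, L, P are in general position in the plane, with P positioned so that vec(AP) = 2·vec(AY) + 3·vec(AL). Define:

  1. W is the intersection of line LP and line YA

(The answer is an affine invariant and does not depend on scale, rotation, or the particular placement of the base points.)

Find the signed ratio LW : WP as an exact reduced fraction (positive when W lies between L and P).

LW:WP = -1/3

Choose coordinates A = (0, 0), Y = (1, 0), L = (0, 1), P = (2, 3).
1. W is the intersection of line LP and line YA ⇒ W = (-1, 0)
W = L + t·(P−L) with t = -1/2, so LW:WP = t:(1−t) = -1/2:3/2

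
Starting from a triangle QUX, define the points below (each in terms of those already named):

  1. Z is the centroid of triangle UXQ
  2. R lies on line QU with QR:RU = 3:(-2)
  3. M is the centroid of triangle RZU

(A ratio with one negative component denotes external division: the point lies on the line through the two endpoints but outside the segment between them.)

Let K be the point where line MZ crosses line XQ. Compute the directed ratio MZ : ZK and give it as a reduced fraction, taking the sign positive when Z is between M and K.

Set Q = (0, 0), U = (1, 0), X = (0, 1); any affine frame gives the same invariant.
1. Z is the centroid of triangle UXQ ⇒ Z = (1/3, 1/3)
2. R lies on line QU with QR:RU = 3:(-2) ⇒ R = (3, 0)
3. M is the centroid of triangle RZU ⇒ M = (13/9, 1/9)
line MZ meets XQ at K = (0, 2/5)
Z = M + t·(K−M) with t = 10/13, so MZ:ZK = 10/13:3/13

MZ:ZK = 10/3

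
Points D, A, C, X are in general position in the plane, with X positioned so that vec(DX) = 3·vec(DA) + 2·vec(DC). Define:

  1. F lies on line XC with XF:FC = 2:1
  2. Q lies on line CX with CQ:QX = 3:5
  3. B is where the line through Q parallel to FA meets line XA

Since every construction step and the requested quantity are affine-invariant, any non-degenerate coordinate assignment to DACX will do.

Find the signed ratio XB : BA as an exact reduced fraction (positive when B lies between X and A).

Work in coordinates with D = (0, 0), A = (1, 0), C = (0, 1), X = (3, 2).
1. F lies on line XC with XF:FC = 2:1 ⇒ F = (1, 4/3)
2. Q lies on line CX with CQ:QX = 3:5 ⇒ Q = (9/8, 11/8)
3. B is where the line through Q parallel to FA meets line XA ⇒ B = (9/8, 1/8)
B = X + t·(A−X) with t = 15/16, so XB:BA = t:(1−t) = 15/16:1/16

XB:BA = 15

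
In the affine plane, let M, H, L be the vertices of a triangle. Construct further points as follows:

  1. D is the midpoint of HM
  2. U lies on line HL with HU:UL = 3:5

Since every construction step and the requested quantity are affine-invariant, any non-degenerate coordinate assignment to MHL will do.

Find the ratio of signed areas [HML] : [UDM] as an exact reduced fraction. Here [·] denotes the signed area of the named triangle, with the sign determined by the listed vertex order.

Work in coordinates with M = (0, 0), H = (1, 0), L = (0, 1).
1. D is the midpoint of HM ⇒ D = (1/2, 0)
2. U lies on line HL with HU:UL = 3:5 ⇒ U = (5/8, 3/8)
2·[HML] = -1, 2·[UDM] = -3/16
[HML]:[UDM] = -1:-3/16 = 16/3

[HML]:[UDM] = 16/3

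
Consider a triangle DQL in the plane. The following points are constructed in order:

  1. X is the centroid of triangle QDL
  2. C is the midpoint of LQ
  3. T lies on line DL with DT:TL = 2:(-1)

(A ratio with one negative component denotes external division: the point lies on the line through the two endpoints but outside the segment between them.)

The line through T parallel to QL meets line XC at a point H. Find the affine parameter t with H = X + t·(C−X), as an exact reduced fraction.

Choose coordinates D = (0, 0), Q = (1, 0), L = (0, 1).
1. X is the centroid of triangle QDL ⇒ X = (1/3, 1/3)
2. C is the midpoint of LQ ⇒ C = (1/2, 1/2)
3. T lies on line DL with DT:TL = 2:(-1) ⇒ T = (0, 2)
through T parallel to QL: direction (-1, 1); meets XC at H = (1, 1)
H = X + t·(C−X) with t = 4

t = 4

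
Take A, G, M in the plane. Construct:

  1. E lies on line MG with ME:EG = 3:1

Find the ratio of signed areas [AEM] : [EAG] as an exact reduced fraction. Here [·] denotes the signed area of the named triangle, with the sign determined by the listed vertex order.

[AEM]:[EAG] = 3

Set A = (0, 0), G = (1, 0), M = (0, 1); any affine frame gives the same invariant.
1. E lies on line MG with ME:EG = 3:1 ⇒ E = (3/4, 1/4)
2·[AEM] = 3/4, 2·[EAG] = 1/4
[AEM]:[EAG] = 3/4:1/4 = 3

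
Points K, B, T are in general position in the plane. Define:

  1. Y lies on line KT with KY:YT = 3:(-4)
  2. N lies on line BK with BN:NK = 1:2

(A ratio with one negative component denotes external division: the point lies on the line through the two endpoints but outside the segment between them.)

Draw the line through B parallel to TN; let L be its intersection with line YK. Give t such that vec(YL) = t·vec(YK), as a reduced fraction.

t = 3/2

Set K = (0, 0), B = (1, 0), T = (0, 1); any affine frame gives the same invariant.
1. Y lies on line KT with KY:YT = 3:(-4) ⇒ Y = (0, -3)
2. N lies on line BK with BN:NK = 1:2 ⇒ N = (2/3, 0)
through B parallel to TN: direction (2/3, -1); meets YK at L = (0, 3/2)
L = Y + t·(K−Y) with t = 3/2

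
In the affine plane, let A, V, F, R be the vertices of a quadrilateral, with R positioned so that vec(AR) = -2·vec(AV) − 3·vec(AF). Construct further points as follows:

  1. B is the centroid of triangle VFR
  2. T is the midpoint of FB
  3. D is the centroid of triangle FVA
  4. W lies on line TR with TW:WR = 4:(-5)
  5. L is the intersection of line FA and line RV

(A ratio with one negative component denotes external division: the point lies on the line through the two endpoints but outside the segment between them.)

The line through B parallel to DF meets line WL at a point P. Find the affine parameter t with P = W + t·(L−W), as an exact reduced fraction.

t = 171/169

Assign A = (0, 0), V = (1, 0), F = (0, 1), R = (-2, -3) — the answer is frame-independent, so this choice is without loss of generality.
1. B is the centroid of triangle VFR ⇒ B = (-1/3, -2/3)
2. T is the midpoint of FB ⇒ T = (-1/6, 1/6)
3. D is the centroid of triangle FVA ⇒ D = (1/3, 1/3)
4. W lies on line TR with TW:WR = 4:(-5) ⇒ W = (43/6, 77/6)
5. L is the intersection of line FA and line RV ⇒ L = (0, -1)
through B parallel to DF: direction (-1/3, 2/3); meets WL at P = (-43/507, -590/507)
P = W + t·(L−W) with t = 171/169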